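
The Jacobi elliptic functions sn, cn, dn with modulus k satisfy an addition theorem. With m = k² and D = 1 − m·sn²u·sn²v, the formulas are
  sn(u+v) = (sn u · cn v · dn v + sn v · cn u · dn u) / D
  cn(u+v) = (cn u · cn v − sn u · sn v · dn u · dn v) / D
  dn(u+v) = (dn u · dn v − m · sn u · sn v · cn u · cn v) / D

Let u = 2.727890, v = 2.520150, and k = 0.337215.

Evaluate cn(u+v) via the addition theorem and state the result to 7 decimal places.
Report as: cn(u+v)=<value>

cn(u+v)=0.3620271

sn u = 0.4854233343636608, cn u = -0.8742792382615897, dn u = 0.9865114897524163
sn v = 0.6523421914361902, cn v = -0.7579245775617974, dn v = 0.9755044786494997
m = k² = 0.113713956225
D = 1 − m·sn²u·sn²v = 0.9885973444873709
cn(u+v) = (cn u·cn v − sn u·sn v·dn u·dn v)/D = 0.3578990769274274/0.9885973444873709 = 0.3620271477797799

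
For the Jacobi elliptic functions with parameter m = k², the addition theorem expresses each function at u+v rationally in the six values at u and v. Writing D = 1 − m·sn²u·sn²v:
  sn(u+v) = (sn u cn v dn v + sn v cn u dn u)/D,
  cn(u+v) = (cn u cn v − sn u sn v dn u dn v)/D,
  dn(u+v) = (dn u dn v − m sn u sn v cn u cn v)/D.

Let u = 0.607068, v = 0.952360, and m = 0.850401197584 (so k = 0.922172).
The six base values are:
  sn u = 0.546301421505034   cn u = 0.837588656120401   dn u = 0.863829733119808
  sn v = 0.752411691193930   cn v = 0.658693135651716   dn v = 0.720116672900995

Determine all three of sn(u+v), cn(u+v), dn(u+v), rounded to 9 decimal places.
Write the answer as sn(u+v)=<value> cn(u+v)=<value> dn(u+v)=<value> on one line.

m = k² = 0.850401197584
D = 1 − m·sn²u·sn²v = 0.8563189164472612
sn(u+v) = (sn u·cn v·dn v + sn v·cn u·dn u)/D = 0.8035258110272819/0.8563189164472612 = 0.9383487805699658
cn(u+v) = (cn u·cn v − sn u·sn v·dn u·dn v)/D = 0.2960208737206892/0.8563189164472612 = 0.3456899853956695
dn(u+v) = (dn u·dn v − m·sn u·sn v·cn u·cn v)/D = 0.4292055245569979/0.8563189164472612 = 0.5012215849881109

sn(u+v)=0.938348781 cn(u+v)=0.345689985 dn(u+v)=0.501221585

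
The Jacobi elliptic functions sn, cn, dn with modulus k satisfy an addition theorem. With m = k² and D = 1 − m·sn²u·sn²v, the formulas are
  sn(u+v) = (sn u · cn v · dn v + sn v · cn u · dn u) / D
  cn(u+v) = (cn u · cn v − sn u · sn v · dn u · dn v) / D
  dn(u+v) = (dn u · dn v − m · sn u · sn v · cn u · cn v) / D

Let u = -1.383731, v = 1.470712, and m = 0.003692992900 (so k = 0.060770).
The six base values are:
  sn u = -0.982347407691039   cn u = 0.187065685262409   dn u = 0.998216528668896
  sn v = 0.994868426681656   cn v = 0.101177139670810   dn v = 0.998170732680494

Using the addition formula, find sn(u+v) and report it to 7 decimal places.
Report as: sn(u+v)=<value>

sn(u+v)=0.0868710

m = k² = 0.0036929929
D = 1 − m·sn²u·sn²v = 0.9964727196739582
sn(u+v) = (sn u·cn v·dn v + sn v·cn u·dn u)/D = 0.08656454174365375/0.9964727196739582 = 0.08687095997166617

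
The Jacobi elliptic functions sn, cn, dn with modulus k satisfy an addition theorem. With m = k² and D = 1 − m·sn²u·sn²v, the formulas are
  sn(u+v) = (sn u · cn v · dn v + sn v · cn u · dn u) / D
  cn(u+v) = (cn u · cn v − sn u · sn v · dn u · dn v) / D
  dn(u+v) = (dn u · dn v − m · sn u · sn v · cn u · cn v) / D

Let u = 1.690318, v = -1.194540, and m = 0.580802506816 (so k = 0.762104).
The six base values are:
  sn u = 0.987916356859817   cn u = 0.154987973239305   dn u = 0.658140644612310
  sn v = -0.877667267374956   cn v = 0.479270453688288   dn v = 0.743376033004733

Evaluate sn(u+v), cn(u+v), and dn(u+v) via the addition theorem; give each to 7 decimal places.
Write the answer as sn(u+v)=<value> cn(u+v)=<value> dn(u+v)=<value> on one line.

sn(u+v)=0.4658654 cn(u+v)=0.8848556 dn(u+v)=0.9348519

m = k² = 0.580802506816
D = 1 − m·sn²u·sn²v = 0.5633548530677084
sn(u+v) = (sn u·cn v·dn v + sn v·cn u·dn u)/D = 0.262447559679623/0.5633548530677084 = 0.4658654456431567
cn(u+v) = (cn u·cn v − sn u·sn v·dn u·dn v)/D = 0.4984876817867719/0.5633548530677084 = 0.8848555738399928
dn(u+v) = (dn u·dn v − m·sn u·sn v·cn u·cn v)/D = 0.5266533549821502/0.5633548530677084 = 0.9348519003862259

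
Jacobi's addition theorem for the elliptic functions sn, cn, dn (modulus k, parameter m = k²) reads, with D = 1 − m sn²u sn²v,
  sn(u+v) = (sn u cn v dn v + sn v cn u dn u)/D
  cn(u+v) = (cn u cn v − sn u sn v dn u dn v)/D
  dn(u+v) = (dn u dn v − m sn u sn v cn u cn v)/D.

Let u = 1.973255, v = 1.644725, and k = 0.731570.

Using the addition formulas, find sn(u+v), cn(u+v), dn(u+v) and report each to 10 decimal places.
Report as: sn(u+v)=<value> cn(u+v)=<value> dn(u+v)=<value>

sn(u+v)=0.1513212947 cn(u+v)=-0.9884846310 dn(u+v)=0.9938536314

sn u = 0.9981919241753491, cn u = -0.06010725838959926, dn u = 0.6831829407595441
sn v = 0.9864642772318833, cn v = 0.1639763084880804, dn v = 0.6922396782967095
m = k² = 0.5351946649
D = 1 − m·sn²u·sn²v = 0.4810773766946346
sn(u+v) = (sn u·cn v·dn v + sn v·cn u·dn u)/D = 0.07279725151332441/0.4810773766946346 = 0.1513212947436784
cn(u+v) = (cn u·cn v − sn u·sn v·dn u·dn v)/D = -0.4755375931926909/0.4810773766946346 = -0.9884846310171427
dn(u+v) = (dn u·dn v − m·sn u·sn v·cn u·cn v)/D = 0.4781204978293064/0.4810773766946346 = 0.9938536314352502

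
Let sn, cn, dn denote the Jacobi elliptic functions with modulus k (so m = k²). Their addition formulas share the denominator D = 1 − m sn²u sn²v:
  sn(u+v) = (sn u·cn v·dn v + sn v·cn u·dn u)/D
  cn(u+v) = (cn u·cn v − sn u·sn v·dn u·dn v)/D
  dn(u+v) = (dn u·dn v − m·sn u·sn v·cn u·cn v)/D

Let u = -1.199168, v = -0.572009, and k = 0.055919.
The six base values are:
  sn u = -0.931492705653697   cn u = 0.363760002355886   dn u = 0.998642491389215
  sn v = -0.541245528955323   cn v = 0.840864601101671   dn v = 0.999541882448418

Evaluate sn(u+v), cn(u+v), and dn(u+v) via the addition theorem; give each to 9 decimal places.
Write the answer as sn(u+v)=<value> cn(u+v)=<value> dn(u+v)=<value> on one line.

sn(u+v)=-0.980295776 cn(u+v)=-0.197535293 dn(u+v)=0.998496409

m = k² = 0.003126934561
D = 1 − m·sn²u·sn²v = 0.9992051844540002
sn(u+v) = (sn u·cn v·dn v + sn v·cn u·dn u)/D = -0.979516621437664/0.9992051844540002 = -0.9802957757599159
cn(u+v) = (cn u·cn v − sn u·sn v·dn u·dn v)/D = -0.1973782889962738/0.9992051844540002 = -0.1975352931181277
dn(u+v) = (dn u·dn v − m·sn u·sn v·cn u·cn v)/D = 0.9977027886516529/0.9992051844540002 = 0.9984964091202466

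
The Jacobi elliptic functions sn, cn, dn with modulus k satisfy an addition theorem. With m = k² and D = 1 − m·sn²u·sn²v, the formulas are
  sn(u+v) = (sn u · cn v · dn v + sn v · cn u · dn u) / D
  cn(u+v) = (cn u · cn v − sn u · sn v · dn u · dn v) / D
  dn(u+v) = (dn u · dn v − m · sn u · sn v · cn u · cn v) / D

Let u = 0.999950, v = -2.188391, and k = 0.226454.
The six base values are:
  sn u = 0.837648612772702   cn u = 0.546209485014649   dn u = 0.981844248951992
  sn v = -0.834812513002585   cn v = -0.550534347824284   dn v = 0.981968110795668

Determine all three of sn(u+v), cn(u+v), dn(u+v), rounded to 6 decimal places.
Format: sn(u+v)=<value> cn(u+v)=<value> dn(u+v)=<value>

m = k² = 0.051281414116
D = 1 − m·sn²u·sn²v = 0.9749238049087009
sn(u+v) = (sn u·cn v·dn v + sn v·cn u·dn u)/D = -0.9005426567307796/0.9749238049087009 = -0.9237056805840464
cn(u+v) = (cn u·cn v − sn u·sn v·dn u·dn v)/D = 0.3734961161590947/0.9749238049087009 = 0.383102878685039
dn(u+v) = (dn u·dn v − m·sn u·sn v·cn u·cn v)/D = 0.9533563730706242/0.9749238049087009 = 0.9778778282677214

sn(u+v)=-0.923706 cn(u+v)=0.383103 dn(u+v)=0.977878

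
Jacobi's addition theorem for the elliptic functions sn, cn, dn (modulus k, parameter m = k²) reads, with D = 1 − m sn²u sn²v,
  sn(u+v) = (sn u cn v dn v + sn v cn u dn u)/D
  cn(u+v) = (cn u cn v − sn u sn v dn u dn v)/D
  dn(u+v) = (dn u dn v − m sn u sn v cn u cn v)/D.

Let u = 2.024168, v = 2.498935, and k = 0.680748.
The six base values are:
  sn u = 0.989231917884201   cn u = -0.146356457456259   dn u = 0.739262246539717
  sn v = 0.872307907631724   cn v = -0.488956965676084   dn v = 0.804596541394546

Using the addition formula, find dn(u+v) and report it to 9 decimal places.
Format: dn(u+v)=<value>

dn(u+v)=0.864507460

m = k² = 0.463417839504
D = 1 − m·sn²u·sn²v = 0.6549288841732545
dn(u+v) = (dn u·dn v − m·sn u·sn v·cn u·cn v)/D = 0.5661909059857309/0.6549288841732545 = 0.8645074597686413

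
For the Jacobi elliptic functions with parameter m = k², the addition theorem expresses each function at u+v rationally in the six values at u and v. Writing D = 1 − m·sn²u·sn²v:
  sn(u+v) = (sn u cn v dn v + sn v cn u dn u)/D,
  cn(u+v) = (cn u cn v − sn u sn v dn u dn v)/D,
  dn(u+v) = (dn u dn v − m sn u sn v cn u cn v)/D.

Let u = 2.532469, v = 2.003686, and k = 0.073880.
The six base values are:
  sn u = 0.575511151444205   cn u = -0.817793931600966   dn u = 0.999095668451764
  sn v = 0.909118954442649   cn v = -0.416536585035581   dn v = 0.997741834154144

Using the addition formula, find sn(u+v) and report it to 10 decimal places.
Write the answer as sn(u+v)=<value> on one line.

sn(u+v)=-0.9834491871

m = k² = 0.0054582544
D = 1 − m·sn²u·sn²v = 0.998505820804721
sn(u+v) = (sn u·cn v·dn v + sn v·cn u·dn u)/D = -0.9819797377765925/0.998505820804721 = -0.9834491870915588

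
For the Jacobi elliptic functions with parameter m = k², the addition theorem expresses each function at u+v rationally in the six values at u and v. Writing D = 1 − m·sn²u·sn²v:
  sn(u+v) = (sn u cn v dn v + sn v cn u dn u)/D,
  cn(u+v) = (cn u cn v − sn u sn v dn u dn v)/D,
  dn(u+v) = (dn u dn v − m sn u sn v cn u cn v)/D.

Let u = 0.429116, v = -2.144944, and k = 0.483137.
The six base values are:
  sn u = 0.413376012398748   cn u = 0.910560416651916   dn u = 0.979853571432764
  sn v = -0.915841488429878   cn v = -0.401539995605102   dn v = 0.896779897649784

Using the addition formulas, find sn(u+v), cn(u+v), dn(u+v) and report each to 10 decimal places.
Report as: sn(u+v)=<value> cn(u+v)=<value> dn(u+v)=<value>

sn(u+v)=-0.9994184950 cn(u+v)=-0.0340979743 dn(u+v)=0.8756997383

m = k² = 0.233421360769
D = 1 − m·sn²u·sn²v = 0.9665441732303684
sn(u+v) = (sn u·cn v·dn v + sn v·cn u·dn u)/D = -0.9659821229620369/0.9665441732303684 = -0.9994184950011617
cn(u+v) = (cn u·cn v − sn u·sn v·dn u·dn v)/D = -0.03295719835381433/0.9665441732303684 = -0.03409797427433173
dn(u+v) = (dn u·dn v − m·sn u·sn v·cn u·cn v)/D = 0.8464024795629232/0.9665441732303684 = 0.8756997383100354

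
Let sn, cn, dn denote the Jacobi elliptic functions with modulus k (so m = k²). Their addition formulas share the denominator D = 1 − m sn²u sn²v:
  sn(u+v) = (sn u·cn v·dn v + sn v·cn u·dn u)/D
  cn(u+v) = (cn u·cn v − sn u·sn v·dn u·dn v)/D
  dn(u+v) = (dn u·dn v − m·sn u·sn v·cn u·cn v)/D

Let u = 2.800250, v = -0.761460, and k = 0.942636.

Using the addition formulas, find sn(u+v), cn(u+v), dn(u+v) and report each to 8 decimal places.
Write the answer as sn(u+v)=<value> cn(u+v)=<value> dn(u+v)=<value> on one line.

sn u = 0.9957580874215375, cn u = -0.09200995236713062, dn u = 0.3449054839330297
sn v = -0.647342732554866, cn v = 0.7621990465806155, dn v = 0.7922408146306533
m = k² = 0.888562628496
D = 1 − m·sn²u·sn²v = 0.6307977986894905
sn(u+v) = (sn u·cn v·dn v + sn v·cn u·dn u)/D = 0.6218269865138629/0.6307977986894905 = 0.9857786247918669
cn(u+v) = (cn u·cn v − sn u·sn v·dn u·dn v)/D = 0.1060050077807424/0.6307977986894905 = 0.1680491086065493
dn(u+v) = (dn u·dn v − m·sn u·sn v·cn u·cn v)/D = 0.2330802791274378/0.6307977986894905 = 0.3695007807758241

sn(u+v)=0.98577862 cn(u+v)=0.16804911 dn(u+v)=0.36950078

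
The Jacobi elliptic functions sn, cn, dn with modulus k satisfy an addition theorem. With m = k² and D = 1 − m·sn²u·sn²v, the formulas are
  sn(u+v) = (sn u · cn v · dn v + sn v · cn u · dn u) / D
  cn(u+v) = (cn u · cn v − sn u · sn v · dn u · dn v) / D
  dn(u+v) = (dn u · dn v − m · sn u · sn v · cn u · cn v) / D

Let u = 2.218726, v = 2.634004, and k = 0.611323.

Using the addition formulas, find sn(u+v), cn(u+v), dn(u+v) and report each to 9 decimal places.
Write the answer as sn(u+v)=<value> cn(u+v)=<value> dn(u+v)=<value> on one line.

sn u = 0.9330814692399578, cn u = -0.3596650827658999, dn u = 0.8213572198659904
sn v = 0.7504313328191472, cn v = -0.6609484206224252, dn v = 0.8885623181971057
m = k² = 0.373715810329
D = 1 − m·sn²u·sn²v = 0.8167674953038615
sn(u+v) = (sn u·cn v·dn v + sn v·cn u·dn u)/D = -0.7696805744361229/0.8167674953038615 = -0.942349663596467
cn(u+v) = (cn u·cn v − sn u·sn v·dn u·dn v)/D = -0.2733147539387938/0.8167674953038615 = -0.3346298126581454
dn(u+v) = (dn u·dn v − m·sn u·sn v·cn u·cn v)/D = 0.6676202781972351/0.8167674953038615 = 0.8173932998507252

sn(u+v)=-0.942349664 cn(u+v)=-0.334629813 dn(u+v)=0.817393300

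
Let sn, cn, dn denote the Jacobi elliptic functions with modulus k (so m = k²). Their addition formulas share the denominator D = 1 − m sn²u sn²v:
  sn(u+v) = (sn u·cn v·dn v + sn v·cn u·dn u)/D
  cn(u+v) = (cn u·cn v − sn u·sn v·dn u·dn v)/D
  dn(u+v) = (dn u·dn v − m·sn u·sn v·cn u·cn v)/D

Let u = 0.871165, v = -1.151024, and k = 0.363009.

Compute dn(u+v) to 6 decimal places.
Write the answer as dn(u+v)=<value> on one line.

dn(u+v)=0.994977

sn u = 0.7570081324613228, cn u = 0.6534054540539284, dn u = 0.9615011905709313
sn v = -0.9024317978202741, cn v = 0.4308327404955058, dn v = 0.9448196788273718
m = k² = 0.131775534081
D = 1 − m·sn²u·sn²v = 0.9385014814006838
dn(u+v) = (dn u·dn v − m·sn u·sn v·cn u·cn v)/D = 0.9337872628659918/0.9385014814006838 = 0.9949768661764325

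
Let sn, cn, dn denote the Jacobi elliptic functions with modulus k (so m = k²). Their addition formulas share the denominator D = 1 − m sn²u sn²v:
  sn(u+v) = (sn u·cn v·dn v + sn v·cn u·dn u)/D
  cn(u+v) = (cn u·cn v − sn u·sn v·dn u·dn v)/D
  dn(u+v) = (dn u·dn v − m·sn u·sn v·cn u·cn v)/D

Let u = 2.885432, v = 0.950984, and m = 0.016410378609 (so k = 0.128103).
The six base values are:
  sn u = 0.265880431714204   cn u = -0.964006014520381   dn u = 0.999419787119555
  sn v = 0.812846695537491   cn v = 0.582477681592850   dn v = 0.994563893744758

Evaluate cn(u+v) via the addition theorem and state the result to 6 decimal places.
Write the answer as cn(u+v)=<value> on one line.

m = k² = 0.016410378609
D = 1 − m·sn²u·sn²v = 0.999233506210166
cn(u+v) = (cn u·cn v − sn u·sn v·dn u·dn v)/D = -0.7763324532962483/0.999233506210166 = -0.7769279637556154

cn(u+v)=-0.776928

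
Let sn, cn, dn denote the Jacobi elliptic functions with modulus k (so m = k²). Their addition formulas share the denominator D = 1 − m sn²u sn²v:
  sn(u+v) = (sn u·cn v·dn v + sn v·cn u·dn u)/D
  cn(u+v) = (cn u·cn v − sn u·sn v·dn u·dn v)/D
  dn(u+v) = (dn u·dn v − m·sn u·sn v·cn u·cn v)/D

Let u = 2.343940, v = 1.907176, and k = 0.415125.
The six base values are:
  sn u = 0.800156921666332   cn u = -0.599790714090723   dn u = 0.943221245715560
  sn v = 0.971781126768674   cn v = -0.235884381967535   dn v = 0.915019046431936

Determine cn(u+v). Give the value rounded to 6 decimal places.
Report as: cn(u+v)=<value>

m = k² = 0.172328765625
D = 1 − m·sn²u·sn²v = 0.8958054434783858
cn(u+v) = (cn u·cn v − sn u·sn v·dn u·dn v)/D = -0.5296188872368228/0.8958054434783858 = -0.5912208851738258

cn(u+v)=-0.591221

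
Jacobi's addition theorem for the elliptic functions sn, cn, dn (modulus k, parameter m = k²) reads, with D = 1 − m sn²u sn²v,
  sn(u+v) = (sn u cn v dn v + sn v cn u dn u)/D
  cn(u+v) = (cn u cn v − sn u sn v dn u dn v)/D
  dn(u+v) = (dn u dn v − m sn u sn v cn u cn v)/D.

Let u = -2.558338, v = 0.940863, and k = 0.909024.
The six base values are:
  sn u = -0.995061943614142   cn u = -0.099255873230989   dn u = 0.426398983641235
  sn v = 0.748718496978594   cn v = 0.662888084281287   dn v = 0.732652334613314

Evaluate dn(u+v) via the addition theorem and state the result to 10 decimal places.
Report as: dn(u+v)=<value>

dn(u+v)=0.5022629997

m = k² = 0.826324632576
D = 1 − m·sn²u·sn²v = 0.5413429665136134
dn(u+v) = (dn u·dn v − m·sn u·sn v·cn u·cn v)/D = 0.2718965422141655/0.5413429665136134 = 0.5022629996751385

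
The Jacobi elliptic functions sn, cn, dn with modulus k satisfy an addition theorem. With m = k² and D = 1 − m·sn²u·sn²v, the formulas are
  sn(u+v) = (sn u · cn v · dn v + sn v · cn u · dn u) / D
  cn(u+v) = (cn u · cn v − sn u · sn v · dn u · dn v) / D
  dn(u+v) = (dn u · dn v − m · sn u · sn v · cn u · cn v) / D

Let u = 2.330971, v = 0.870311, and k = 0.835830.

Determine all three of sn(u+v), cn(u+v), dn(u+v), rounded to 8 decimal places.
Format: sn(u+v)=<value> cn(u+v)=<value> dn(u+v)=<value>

sn(u+v)=0.76048770 cn(u+v)=-0.64935234 dn(u+v)=0.77198691

sn u = 0.9898586925820906, cn u = -0.142055512809867, dn u = 0.5616814358912353
sn v = 0.7209338258525027, cn v = 0.6930039096149988, dn v = 0.7980599035813353
m = k² = 0.6986117889
D = 1 − m·sn²u·sn²v = 0.6442268916024418
sn(u+v) = (sn u·cn v·dn v + sn v·cn u·dn u)/D = 0.4899266257795178/0.6442268916024418 = 0.7604876979923649
cn(u+v) = (cn u·cn v − sn u·sn v·dn u·dn v)/D = -0.4183302394234018/0.6442268916024418 = -0.6493523397988749
dn(u+v) = (dn u·dn v − m·sn u·sn v·cn u·cn v)/D = 0.4973347247892574/0.6442268916024418 = 0.771986905967544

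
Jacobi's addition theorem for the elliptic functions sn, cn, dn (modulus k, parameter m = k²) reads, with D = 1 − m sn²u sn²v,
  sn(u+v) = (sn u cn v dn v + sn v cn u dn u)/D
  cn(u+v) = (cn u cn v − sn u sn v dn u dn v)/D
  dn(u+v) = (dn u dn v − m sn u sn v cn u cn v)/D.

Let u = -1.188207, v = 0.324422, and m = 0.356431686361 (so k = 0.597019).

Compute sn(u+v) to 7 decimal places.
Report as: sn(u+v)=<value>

sn u = -0.8971449857266056, cn u = 0.4417362047485, dn u = 0.8444638182472031
sn v = 0.3168810522353303, cn v = 0.9484652859932354, dn v = 0.9819416534434521
m = k² = 0.356431686361
D = 1 − m·sn²u·sn²v = 0.9711932597461792
sn(u+v) = (sn u·cn v·dn v + sn v·cn u·dn u)/D = -0.7173386163481383/0.9711932597461792 = -0.7386157277652589

sn(u+v)=-0.7386157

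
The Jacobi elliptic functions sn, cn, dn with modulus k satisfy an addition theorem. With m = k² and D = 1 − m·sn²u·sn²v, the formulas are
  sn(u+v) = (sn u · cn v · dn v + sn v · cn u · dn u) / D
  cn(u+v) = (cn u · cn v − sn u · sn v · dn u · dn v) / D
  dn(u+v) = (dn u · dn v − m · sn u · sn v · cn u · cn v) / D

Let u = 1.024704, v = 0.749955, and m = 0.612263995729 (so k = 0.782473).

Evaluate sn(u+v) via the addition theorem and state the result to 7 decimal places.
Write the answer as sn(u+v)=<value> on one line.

sn u = 0.8055092489661209, cn u = 0.592583200765965, dn u = 0.776360403258406
sn v = 0.6532577717149352, cn v = 0.7571355781457094, dn v = 0.8594876163007104
m = k² = 0.612263995729
D = 1 − m·sn²u·sn²v = 0.8304690660349429
sn(u+v) = (sn u·cn v·dn v + sn v·cn u·dn u)/D = 0.8247206096008084/0.8304690660349429 = 0.9930780607379148

sn(u+v)=0.9930781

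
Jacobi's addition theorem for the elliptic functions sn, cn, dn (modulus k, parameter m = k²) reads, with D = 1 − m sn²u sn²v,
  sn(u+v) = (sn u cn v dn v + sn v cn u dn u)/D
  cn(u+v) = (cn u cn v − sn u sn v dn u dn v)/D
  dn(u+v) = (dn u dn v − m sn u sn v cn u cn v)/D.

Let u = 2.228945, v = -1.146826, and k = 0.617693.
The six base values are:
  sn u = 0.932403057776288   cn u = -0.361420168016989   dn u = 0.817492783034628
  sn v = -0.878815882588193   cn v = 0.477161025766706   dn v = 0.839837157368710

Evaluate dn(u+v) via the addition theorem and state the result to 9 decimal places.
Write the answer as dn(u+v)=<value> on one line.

m = k² = 0.381544642249
D = 1 − m·sn²u·sn²v = 0.7438180470651649
dn(u+v) = (dn u·dn v − m·sn u·sn v·cn u·cn v)/D = 0.632643992213271/0.7438180470651649 = 0.8505359539331612

dn(u+v)=0.850535954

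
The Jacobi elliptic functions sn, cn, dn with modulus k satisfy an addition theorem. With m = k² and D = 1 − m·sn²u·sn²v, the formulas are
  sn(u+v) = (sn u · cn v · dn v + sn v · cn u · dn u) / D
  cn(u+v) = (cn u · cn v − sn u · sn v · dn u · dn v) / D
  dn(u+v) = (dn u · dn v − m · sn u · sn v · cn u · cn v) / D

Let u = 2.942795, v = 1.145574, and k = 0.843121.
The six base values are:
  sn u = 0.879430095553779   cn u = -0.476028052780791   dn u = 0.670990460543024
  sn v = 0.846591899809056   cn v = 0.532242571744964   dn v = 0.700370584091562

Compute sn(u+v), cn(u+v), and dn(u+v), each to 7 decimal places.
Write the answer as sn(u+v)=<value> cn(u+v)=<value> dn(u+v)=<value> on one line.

m = k² = 0.710853020641
D = 1 − m·sn²u·sn²v = 0.6059687390266376
sn(u+v) = (sn u·cn v·dn v + sn v·cn u·dn u)/D = 0.05741239658781929/0.6059687390266376 = 0.09474481584650775
cn(u+v) = (cn u·cn v − sn u·sn v·dn u·dn v)/D = -0.6032428444628052/0.6059687390266376 = -0.9955015920982805
dn(u+v) = (dn u·dn v − m·sn u·sn v·cn u·cn v)/D = 0.6040322928742864/0.6059687390266376 = 0.9968043794545215

sn(u+v)=0.0947448 cn(u+v)=-0.9955016 dn(u+v)=0.9968044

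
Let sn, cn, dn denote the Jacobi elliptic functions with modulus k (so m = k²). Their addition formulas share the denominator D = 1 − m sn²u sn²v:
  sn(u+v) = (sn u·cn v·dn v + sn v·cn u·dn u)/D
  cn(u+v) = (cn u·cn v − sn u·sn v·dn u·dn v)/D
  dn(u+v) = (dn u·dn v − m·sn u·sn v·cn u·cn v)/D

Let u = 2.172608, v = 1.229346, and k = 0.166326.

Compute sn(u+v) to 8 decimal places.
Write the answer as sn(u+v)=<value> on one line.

sn u = 0.8345820524346242, cn u = -0.5508836517396483, dn u = 0.9903186536961884
sn v = 0.9401346978089456, cn v = 0.3408030956075407, dn v = 0.987698731752241
m = k² = 0.027664338276
D = 1 − m·sn²u·sn²v = 0.982969063419049
sn(u+v) = (sn u·cn v·dn v + sn v·cn u·dn u)/D = -0.2319614993170195/0.982969063419049 = -0.2359804676967053

sn(u+v)=-0.23598047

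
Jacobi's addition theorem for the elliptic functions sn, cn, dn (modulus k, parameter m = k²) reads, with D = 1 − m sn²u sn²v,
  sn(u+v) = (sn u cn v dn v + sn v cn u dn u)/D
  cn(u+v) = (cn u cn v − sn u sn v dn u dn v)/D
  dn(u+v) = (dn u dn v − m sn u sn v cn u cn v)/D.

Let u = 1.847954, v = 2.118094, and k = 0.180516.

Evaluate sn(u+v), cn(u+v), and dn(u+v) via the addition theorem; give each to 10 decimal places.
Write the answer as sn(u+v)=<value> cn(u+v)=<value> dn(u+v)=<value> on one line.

sn u = 0.9664209968778403, cn u = -0.2569639211905854, dn u = 0.9846652446099503
sn v = 0.8646940297772522, cn v = -0.5022989496978632, dn v = 0.987742661914476
m = k² = 0.032586026256
D = 1 − m·sn²u·sn²v = 0.9772443608614793
sn(u+v) = (sn u·cn v·dn v + sn v·cn u·dn u)/D = -0.6982700044345463/0.9772443608614793 = -0.7145295817506626
cn(u+v) = (cn u·cn v − sn u·sn v·dn u·dn v)/D = -0.683685265120245/0.9772443608614793 = -0.699605229256631
dn(u+v) = (dn u·dn v − m·sn u·sn v·cn u·cn v)/D = 0.9690811181718428/0.9772443608614793 = 0.991646671992622

sn(u+v)=-0.7145295818 cn(u+v)=-0.6996052293 dn(u+v)=0.9916466720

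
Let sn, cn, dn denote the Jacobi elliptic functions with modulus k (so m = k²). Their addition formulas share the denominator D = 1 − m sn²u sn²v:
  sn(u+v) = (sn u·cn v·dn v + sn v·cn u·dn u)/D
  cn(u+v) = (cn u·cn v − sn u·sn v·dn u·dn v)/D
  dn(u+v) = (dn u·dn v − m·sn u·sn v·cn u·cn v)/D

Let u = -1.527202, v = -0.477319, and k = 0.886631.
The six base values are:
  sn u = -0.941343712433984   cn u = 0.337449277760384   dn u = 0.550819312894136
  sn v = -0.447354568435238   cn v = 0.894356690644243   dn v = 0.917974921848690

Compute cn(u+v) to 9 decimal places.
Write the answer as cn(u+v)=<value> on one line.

m = k² = 0.786114530161
D = 1 − m·sn²u·sn²v = 0.8605925351767365
cn(u+v) = (cn u·cn v − sn u·sn v·dn u·dn v)/D = 0.08886843821199338/0.8605925351767365 = 0.1032642447842553

cn(u+v)=0.103264245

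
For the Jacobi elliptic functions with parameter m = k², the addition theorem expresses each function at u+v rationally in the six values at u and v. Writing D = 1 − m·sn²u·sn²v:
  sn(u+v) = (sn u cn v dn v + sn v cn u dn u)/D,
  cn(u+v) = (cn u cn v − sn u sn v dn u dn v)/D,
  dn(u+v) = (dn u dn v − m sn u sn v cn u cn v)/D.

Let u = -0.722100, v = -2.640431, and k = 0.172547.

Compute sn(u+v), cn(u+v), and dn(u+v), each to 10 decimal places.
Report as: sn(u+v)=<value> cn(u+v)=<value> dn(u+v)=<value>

sn(u+v)=0.1958434579 cn(u+v)=-0.9806351717 dn(u+v)=0.9994288805

sn u = -0.6596987713021041, cn u = 0.7515301265701157, dn u = 0.9935003516691195
sn v = -0.500577489882469, cn v = -0.8656917330221923, dn v = 0.9962628568656992
m = k² = 0.029772467209
D = 1 − m·sn²u·sn²v = 0.996753250304566
sn(u+v) = (sn u·cn v·dn v + sn v·cn u·dn u)/D = 0.1952076032465504/0.996753250304566 = 0.1958434579339502
cn(u+v) = (cn u·cn v − sn u·sn v·dn u·dn v)/D = -0.9774512947597206/0.996753250304566 = -0.980635171704785
dn(u+v) = (dn u·dn v − m·sn u·sn v·cn u·cn v)/D = 0.9961839850691217/0.996753250304566 = 0.999428880482436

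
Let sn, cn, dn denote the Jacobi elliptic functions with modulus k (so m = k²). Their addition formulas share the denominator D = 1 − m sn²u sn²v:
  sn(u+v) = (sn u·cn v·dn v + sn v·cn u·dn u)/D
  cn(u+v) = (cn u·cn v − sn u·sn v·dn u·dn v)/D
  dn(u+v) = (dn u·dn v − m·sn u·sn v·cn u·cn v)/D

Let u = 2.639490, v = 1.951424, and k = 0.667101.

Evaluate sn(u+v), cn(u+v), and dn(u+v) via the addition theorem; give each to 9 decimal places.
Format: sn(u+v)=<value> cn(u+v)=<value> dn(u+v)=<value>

sn u = 0.7976700700982789, cn u = -0.6030940716583166, dn u = 0.8466648607761321
sn v = 0.9944470137999735, cn v = -0.1052384755890895, dn v = 0.7482679697945739
m = k² = 0.445023744201
D = 1 − m·sn²u·sn²v = 0.7199774068382087
sn(u+v) = (sn u·cn v·dn v + sn v·cn u·dn u)/D = -0.5705968907744072/0.7199774068382087 = -0.7925205504436476
cn(u+v) = (cn u·cn v − sn u·sn v·dn u·dn v)/D = -0.4390747710766934/0.7199774068382087 = -0.6098452075112977
dn(u+v) = (dn u·dn v − m·sn u·sn v·cn u·cn v)/D = 0.6111270526391407/0.7199774068382087 = 0.8488142083831687

sn(u+v)=-0.792520550 cn(u+v)=-0.609845208 dn(u+v)=0.848814208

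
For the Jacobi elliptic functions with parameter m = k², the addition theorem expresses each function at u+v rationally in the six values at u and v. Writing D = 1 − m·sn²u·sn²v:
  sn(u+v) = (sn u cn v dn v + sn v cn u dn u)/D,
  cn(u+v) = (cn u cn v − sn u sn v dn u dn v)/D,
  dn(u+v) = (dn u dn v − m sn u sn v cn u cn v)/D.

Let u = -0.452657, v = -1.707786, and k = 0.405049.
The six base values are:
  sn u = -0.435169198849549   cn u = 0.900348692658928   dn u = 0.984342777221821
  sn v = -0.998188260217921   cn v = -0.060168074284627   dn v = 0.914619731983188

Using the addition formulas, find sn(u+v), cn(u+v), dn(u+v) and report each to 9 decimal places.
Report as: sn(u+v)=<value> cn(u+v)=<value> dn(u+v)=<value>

m = k² = 0.164064692401
D = 1 − m·sn²u·sn²v = 0.9690431800493771
sn(u+v) = (sn u·cn v·dn v + sn v·cn u·dn u)/D = -0.8606983189430926/0.9690431800493771 = -0.8881939800651981
cn(u+v) = (cn u·cn v − sn u·sn v·dn u·dn v)/D = -0.4452449759051122/0.9690431800493771 = -0.4594686646289848
dn(u+v) = (dn u·dn v − m·sn u·sn v·cn u·cn v)/D = 0.904159996230935/0.9690431800493771 = 0.9330440736241123

sn(u+v)=-0.888193980 cn(u+v)=-0.459468665 dn(u+v)=0.933044074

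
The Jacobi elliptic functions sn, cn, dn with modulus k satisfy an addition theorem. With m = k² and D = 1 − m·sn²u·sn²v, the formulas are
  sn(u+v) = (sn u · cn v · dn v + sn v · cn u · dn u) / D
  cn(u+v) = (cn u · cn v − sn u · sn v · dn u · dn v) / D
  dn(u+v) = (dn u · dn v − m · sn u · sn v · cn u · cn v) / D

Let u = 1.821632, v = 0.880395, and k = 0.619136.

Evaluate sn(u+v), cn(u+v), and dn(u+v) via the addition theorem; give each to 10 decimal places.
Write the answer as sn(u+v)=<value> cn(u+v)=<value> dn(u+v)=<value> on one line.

sn u = 0.9990500253086588, cn u = -0.04357805561022827, dn u = 0.7857471438057529
sn v = 0.7468493569141606, cn v = 0.6649932616778194, dn v = 0.8866707484059185
m = k² = 0.383329386496
D = 1 − m·sn²u·sn²v = 0.7865910607676797
sn(u+v) = (sn u·cn v·dn v + sn v·cn u·dn u)/D = 0.563496822042097/0.7865910607676797 = 0.7163783700925204
cn(u+v) = (cn u·cn v − sn u·sn v·dn u·dn v)/D = -0.5488140198902363/0.7865910607676797 = -0.6977119970758593
dn(u+v) = (dn u·dn v − m·sn u·sn v·cn u·cn v)/D = 0.7049875369162222/0.7865910607676797 = 0.8962567362870666

sn(u+v)=0.7163783701 cn(u+v)=-0.6977119971 dn(u+v)=0.8962567363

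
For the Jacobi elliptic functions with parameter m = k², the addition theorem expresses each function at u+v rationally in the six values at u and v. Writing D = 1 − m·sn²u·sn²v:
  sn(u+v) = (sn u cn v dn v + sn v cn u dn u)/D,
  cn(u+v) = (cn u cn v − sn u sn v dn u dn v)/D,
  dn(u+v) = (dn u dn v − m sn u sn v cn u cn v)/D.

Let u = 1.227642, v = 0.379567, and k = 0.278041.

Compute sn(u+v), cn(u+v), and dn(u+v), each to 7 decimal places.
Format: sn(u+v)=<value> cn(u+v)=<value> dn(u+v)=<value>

sn u = 0.9356284811512696, cn u = 0.3529863244639491, dn u = 0.9655700796390126
sn v = 0.3698827143165476, cn v = 0.9290784561326472, dn v = 0.994697646473384
m = k² = 0.077306797681
D = 1 − m·sn²u·sn²v = 0.9907412443504549
sn(u+v) = (sn u·cn v·dn v + sn v·cn u·dn u)/D = 0.9907313234546628/0.9907412443504549 = 0.9999899863906457
cn(u+v) = (cn u·cn v − sn u·sn v·dn u·dn v)/D = -0.00443373238481122/0.9907412443504549 = -0.004475166861270667
dn(u+v) = (dn u·dn v − m·sn u·sn v·cn u·cn v)/D = 0.9516763303142646/0.9907412443504549 = 0.9605700133521726

sn(u+v)=0.9999900 cn(u+v)=-0.0044752 dn(u+v)=0.9605700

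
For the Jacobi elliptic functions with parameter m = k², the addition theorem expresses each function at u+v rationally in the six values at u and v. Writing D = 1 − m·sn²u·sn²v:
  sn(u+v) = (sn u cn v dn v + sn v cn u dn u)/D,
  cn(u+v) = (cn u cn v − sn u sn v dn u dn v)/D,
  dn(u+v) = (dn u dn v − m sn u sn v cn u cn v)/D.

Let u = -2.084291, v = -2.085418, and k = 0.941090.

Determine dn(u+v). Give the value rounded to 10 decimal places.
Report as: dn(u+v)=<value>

sn u = -0.9888136601489432, cn u = 0.1491561111817089, dn u = 0.3661327071006793
sn v = -0.9888751101578808, cn v = 0.1487481647289779, dn v = 0.3659856923561361
m = k² = 0.8856503881
D = 1 − m·sn²u·sn²v = 0.1532131133052057
dn(u+v) = (dn u·dn v − m·sn u·sn v·cn u·cn v)/D = 0.1147856374736547/0.1532131133052057 = 0.7491893807091946

dn(u+v)=0.7491893807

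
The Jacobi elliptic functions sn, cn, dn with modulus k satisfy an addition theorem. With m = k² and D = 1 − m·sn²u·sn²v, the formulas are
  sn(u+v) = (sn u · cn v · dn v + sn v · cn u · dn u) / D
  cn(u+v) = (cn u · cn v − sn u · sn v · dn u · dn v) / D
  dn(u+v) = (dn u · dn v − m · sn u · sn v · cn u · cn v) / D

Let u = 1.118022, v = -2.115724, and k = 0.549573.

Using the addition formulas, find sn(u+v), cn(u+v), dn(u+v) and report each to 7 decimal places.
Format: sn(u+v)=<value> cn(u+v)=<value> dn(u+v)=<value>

sn(u+v)=-0.8174324 cn(u+v)=0.5760245 dn(u+v)=0.8934117

sn u = 0.8740297901861937, cn u = 0.4858723349472352, dn u = 0.8770806321570267
sn v = -0.9436292562330291, cn v = -0.3310042700345425, dn v = 0.8550211302181407
m = k² = 0.302030482329
D = 1 − m·sn²u·sn²v = 0.7945500493644946
sn(u+v) = (sn u·cn v·dn v + sn v·cn u·dn u)/D = -0.649490971377393/0.7945500493644946 = -0.8174324221575163
cn(u+v) = (cn u·cn v − sn u·sn v·dn u·dn v)/D = 0.4576803022245673/0.7945500493644946 = 0.5760245092057247
dn(u+v) = (dn u·dn v − m·sn u·sn v·cn u·cn v)/D = 0.7098603304245737/0.7945500493644946 = 0.8934117252806689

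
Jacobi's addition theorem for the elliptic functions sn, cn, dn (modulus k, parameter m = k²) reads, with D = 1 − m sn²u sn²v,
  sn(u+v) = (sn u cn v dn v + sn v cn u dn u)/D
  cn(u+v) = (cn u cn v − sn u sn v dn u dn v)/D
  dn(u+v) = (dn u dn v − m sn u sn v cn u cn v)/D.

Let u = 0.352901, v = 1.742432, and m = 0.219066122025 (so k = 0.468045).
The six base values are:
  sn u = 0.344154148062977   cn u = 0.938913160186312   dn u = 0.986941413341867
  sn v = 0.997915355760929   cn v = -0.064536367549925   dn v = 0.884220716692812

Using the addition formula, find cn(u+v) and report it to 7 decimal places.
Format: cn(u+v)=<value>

cn(u+v)=-0.3698590

m = k² = 0.219066122025
D = 1 − m·sn²u·sn²v = 0.9741614196666635
cn(u+v) = (cn u·cn v − sn u·sn v·dn u·dn v)/D = -0.3603023465370429/0.9741614196666635 = -0.3698589774375693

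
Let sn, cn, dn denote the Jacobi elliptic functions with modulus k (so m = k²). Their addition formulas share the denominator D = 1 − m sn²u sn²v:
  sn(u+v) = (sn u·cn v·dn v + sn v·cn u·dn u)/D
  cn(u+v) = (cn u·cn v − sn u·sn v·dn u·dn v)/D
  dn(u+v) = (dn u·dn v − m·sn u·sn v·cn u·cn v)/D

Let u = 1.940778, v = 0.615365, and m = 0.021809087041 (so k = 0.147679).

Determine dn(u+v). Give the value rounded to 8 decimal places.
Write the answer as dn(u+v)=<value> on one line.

dn(u+v)=0.99649639

sn u = 0.9367695988403554, cn u = -0.3499467369307501, dn u = 0.9903846288438419
sn v = 0.5766155124341693, cn v = 0.8170156368272766, dn v = 0.9963678015165753
m = k² = 0.021809087041
D = 1 − m·sn²u·sn²v = 0.9936367980669503
dn(u+v) = (dn u·dn v − m·sn u·sn v·cn u·cn v)/D = 0.9901554858156487/0.9936367980669503 = 0.9964963935936408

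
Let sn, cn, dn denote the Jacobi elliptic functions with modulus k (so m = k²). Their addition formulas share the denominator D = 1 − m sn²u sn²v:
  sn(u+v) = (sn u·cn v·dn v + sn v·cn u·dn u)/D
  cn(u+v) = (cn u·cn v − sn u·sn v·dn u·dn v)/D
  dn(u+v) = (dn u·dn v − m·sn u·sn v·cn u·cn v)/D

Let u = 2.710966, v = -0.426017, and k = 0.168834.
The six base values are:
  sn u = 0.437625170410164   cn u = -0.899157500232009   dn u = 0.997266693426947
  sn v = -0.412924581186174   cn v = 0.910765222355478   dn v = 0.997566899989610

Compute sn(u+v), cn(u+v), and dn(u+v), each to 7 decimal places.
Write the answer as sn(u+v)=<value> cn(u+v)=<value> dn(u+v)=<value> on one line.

m = k² = 0.028504919556
D = 1 − m·sn²u·sn²v = 0.999069179628624
sn(u+v) = (sn u·cn v·dn v + sn v·cn u·dn u)/D = 0.7678734163208824/0.999069179628624 = 0.7685888344652148
cn(u+v) = (cn u·cn v − sn u·sn v·dn u·dn v)/D = -0.6391475903040773/0.999069179628624 = -0.6397430761918434
dn(u+v) = (dn u·dn v − m·sn u·sn v·cn u·cn v)/D = 0.9906219671693768/0.999069179628624 = 0.9915449173776062

sn(u+v)=0.7685888 cn(u+v)=-0.6397431 dn(u+v)=0.9915449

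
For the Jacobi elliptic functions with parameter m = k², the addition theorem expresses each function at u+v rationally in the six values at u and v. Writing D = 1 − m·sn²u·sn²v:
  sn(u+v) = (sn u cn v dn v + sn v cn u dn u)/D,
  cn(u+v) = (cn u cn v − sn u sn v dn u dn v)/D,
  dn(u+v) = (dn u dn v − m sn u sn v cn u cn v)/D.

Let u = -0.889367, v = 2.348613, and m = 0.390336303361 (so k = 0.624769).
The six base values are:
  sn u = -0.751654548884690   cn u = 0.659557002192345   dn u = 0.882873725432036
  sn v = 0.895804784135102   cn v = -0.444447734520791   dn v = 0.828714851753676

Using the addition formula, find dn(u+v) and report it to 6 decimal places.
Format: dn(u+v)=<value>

dn(u+v)=0.795362

m = k² = 0.390336303361
D = 1 − m·sn²u·sn²v = 0.8230289286454532
dn(u+v) = (dn u·dn v − m·sn u·sn v·cn u·cn v)/D = 0.6546057130427272/0.8230289286454532 = 0.7953617306260205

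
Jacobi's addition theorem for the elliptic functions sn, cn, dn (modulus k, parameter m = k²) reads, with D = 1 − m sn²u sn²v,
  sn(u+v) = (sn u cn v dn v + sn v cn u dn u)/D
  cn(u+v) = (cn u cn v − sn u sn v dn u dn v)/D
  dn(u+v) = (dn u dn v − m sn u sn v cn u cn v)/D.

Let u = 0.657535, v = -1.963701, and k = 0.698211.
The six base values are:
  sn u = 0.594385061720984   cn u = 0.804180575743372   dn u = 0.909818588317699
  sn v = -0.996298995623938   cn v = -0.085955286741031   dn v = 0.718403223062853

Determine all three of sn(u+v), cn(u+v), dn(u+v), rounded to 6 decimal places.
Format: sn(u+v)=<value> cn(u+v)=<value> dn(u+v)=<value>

m = k² = 0.487498600521
D = 1 − m·sn²u·sn²v = 0.8290423535142438
sn(u+v) = (sn u·cn v·dn v + sn v·cn u·dn u)/D = -0.7656541725664994/0.8290423535142438 = -0.9235404793506061
cn(u+v) = (cn u·cn v − sn u·sn v·dn u·dn v)/D = 0.3179385348647527/0.8290423535142438 = 0.3835009556713681
dn(u+v) = (dn u·dn v − m·sn u·sn v·cn u·cn v)/D = 0.6336613584930124/0.8290423535142438 = 0.7643292960932248

sn(u+v)=-0.923540 cn(u+v)=0.383501 dn(u+v)=0.764329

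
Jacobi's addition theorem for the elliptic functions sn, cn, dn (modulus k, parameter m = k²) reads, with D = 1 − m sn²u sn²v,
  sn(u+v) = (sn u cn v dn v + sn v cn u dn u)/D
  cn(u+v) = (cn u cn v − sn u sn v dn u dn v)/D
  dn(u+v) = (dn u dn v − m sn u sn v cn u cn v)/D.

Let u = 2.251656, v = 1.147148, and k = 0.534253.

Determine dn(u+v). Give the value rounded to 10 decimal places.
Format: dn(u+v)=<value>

dn(u+v)=0.9999790314

sn u = 0.8924672011958035, cn u = -0.4511122862322962, dn u = 0.8790100298199673
sn v = 0.8876060662112012, cn v = 0.4606033773487518, dn v = 0.8804138097397521
m = k² = 0.285426268009
D = 1 − m·sn²u·sn²v = 0.8208903474699027
dn(u+v) = (dn u·dn v − m·sn u·sn v·cn u·cn v)/D = 0.8208731345156678/0.8208903474699027 = 0.9999790313599278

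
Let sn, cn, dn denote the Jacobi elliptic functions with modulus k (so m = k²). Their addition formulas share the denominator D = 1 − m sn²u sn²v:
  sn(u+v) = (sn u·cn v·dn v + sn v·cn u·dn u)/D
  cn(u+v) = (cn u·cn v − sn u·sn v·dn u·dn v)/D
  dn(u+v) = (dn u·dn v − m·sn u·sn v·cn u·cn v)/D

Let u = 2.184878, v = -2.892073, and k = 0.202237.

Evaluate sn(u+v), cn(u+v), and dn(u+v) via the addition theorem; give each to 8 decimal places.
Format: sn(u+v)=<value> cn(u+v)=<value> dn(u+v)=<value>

sn u = 0.832815344198306, cn u = -0.5535509032310011, dn u = 0.9857142875426297
sn v = -0.2785191477367304, cn v = -0.960430676490503, dn v = 0.9984123812037046
m = k² = 0.040899804169
D = 1 − m·sn²u·sn²v = 0.9977994624681417
sn(u+v) = (sn u·cn v·dn v + sn v·cn u·dn u)/D = -0.6466194965669503/0.9977994624681417 = -0.6480455451113213
cn(u+v) = (cn u·cn v − sn u·sn v·dn u·dn v)/D = 0.7599256502850896/0.9977994624681417 = 0.7616015831531408
dn(u+v) = (dn u·dn v − m·sn u·sn v·cn u·cn v)/D = 0.9891930413990547/0.9977994624681417 = 0.9913745984109891

sn(u+v)=-0.64804555 cn(u+v)=0.76160158 dn(u+v)=0.99137460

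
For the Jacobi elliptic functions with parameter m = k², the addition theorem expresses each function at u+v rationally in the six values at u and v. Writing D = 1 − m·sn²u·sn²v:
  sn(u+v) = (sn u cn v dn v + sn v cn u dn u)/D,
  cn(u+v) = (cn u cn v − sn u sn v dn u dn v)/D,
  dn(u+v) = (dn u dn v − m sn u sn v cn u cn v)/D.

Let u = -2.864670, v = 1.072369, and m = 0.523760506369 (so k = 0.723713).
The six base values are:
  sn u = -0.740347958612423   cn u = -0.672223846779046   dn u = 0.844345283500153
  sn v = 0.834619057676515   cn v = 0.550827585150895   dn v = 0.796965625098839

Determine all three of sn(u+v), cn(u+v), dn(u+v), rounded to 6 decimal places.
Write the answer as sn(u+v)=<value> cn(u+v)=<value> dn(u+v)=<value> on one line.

m = k² = 0.523760506369
D = 1 − m·sn²u·sn²v = 0.8000225120732609
sn(u+v) = (sn u·cn v·dn v + sn v·cn u·dn u)/D = -0.798726457220317/0.8000225120732609 = -0.998379977021415
cn(u+v) = (cn u·cn v − sn u·sn v·dn u·dn v)/D = 0.04551995562708828/0.8000225120732609 = 0.05689834340926628
dn(u+v) = (dn u·dn v − m·sn u·sn v·cn u·cn v)/D = 0.5530783818887558/0.8000225120732609 = 0.6913285233129895

sn(u+v)=-0.998380 cn(u+v)=0.056898 dn(u+v)=0.691329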